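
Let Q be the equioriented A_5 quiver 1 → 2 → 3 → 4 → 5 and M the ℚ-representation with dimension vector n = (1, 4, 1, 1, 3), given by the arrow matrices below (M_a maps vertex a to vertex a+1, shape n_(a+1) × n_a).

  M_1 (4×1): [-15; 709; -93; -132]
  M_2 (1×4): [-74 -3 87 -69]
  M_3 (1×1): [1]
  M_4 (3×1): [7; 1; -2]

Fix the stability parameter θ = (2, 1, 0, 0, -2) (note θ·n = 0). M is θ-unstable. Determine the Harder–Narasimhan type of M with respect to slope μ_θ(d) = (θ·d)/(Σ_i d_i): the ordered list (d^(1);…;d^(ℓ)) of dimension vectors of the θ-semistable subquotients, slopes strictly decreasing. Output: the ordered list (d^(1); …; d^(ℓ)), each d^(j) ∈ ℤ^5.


Barcode: M ≅ I[1,2], I[2,2]^2, I[2,5], I[5,5]^2. HN layers by μ_θ (4 steps, strictly decreasing):
  μ^(1)=3/2; μ^(2)=1; μ^(3)=-1/4; μ^(4)=-2

((1, 1, 0, 0, 0); (0, 2, 0, 0, 0); (0, 1, 1, 1, 1); (0, 0, 0, 0, 2))


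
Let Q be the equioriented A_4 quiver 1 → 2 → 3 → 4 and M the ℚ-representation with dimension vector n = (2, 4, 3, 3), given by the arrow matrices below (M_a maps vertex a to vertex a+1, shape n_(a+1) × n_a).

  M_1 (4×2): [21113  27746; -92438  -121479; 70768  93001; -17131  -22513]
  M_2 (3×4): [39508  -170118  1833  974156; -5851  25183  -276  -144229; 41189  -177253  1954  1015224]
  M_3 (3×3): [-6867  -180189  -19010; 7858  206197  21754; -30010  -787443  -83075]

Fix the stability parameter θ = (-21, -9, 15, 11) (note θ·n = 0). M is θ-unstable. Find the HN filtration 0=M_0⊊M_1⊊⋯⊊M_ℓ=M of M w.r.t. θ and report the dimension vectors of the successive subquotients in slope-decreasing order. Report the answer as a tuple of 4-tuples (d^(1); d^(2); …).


Via rank(M_{q-1}∘⋯∘M_p): M ≅ I[1,4]^2, I[2,2], I[2,4].
μ_θ-semistable layers: μ^(1)=13; μ^(2)=-9; μ^(3)=-21

((0, 0, 3, 3); (0, 4, 0, 0); (2, 0, 0, 0))


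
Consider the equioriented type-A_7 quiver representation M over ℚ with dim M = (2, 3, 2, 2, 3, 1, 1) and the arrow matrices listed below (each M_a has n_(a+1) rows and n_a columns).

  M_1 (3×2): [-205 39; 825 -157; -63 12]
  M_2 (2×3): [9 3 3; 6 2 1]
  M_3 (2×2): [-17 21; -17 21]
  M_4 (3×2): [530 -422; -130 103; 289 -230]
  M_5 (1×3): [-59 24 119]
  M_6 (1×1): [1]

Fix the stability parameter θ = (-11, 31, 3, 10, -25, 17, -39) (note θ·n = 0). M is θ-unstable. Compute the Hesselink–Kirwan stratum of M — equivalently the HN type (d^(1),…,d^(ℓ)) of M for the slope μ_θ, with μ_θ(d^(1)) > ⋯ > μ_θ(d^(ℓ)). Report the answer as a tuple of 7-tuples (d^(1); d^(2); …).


Interval decomposition of M: I[1,2], I[1,3], I[2,7], I[4,5], I[5,5].
HN type (ℓ=6): μ^(1)=31; μ^(2)=17; μ^(3)=-1/2; μ^(4)=-15/2; μ^(5)=-11; μ^(6)=-25

((0, 1, 0, 0, 0, 0, 0); (0, 1, 1, 0, 0, 0, 0); (0, 1, 1, 1, 1, 1, 1); (0, 0, 0, 1, 1, 0, 0); (2, 0, 0, 0, 0, 0, 0); (0, 0, 0, 0, 1, 0, 0))


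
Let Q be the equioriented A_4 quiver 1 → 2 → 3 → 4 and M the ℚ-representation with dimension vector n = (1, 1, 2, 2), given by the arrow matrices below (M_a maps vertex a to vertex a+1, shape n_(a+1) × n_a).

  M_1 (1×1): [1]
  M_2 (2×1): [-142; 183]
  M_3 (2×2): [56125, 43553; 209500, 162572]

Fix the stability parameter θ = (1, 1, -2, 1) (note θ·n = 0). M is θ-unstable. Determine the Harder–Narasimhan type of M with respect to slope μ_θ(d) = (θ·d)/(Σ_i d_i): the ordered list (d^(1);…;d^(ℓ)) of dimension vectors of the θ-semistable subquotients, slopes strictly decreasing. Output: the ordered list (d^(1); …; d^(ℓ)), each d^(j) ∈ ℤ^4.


Interval decomposition of M: I[1,4], I[3,3], I[4,4].
HN type (ℓ=3): μ^(1)=1; μ^(2)=0; μ^(3)=-2

((0, 0, 0, 2); (1, 1, 1, 0); (0, 0, 1, 0))


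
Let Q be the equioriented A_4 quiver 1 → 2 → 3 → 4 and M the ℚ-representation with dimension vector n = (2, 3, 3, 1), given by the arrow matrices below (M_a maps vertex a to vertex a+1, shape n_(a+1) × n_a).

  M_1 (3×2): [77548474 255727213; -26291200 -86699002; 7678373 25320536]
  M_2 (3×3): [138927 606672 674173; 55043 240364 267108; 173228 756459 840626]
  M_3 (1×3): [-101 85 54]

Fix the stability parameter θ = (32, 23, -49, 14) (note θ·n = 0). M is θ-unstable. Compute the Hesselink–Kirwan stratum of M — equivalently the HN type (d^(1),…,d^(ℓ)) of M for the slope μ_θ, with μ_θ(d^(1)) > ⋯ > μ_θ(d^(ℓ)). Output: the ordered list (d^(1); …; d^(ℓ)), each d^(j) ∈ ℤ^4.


Via rank(M_{q-1}∘⋯∘M_p): M ≅ I[1,3], I[1,4], I[2,3].
μ_θ-semistable layers: μ^(1)=14; μ^(2)=2; μ^(3)=-13

((0, 0, 0, 1); (2, 2, 2, 0); (0, 1, 1, 0))


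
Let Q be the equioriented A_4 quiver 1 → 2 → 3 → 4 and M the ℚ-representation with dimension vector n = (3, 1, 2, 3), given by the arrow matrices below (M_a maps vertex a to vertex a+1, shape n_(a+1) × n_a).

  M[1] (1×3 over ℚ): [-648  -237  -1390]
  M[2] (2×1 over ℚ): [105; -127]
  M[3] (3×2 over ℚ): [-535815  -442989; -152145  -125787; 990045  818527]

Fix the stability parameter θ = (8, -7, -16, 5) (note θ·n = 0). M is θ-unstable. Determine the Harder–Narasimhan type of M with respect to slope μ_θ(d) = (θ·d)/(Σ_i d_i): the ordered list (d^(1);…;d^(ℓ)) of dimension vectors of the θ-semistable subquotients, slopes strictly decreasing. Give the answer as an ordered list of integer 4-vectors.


Interval decomposition of M: I[1,1]^2, I[1,4], I[3,3], I[4,4]^2.
HN type (ℓ=4): μ^(1)=8; μ^(2)=5; μ^(3)=-5; μ^(4)=-16

((2, 0, 0, 0); (0, 0, 0, 3); (1, 1, 1, 0); (0, 0, 1, 0))


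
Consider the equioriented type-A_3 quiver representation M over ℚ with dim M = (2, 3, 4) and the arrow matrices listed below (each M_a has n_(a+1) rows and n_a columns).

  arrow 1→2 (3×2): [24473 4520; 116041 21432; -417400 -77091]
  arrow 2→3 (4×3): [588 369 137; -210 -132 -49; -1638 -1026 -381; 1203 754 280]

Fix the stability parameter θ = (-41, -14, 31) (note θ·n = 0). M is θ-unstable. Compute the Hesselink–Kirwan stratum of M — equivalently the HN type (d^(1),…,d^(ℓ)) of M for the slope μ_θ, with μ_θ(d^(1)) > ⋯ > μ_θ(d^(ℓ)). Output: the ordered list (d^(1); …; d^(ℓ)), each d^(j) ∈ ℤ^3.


Via rank(M_{q-1}∘⋯∘M_p): M ≅ I[1,3]^2, I[2,3], I[3,3].
μ_θ-semistable layers: μ^(1)=31; μ^(2)=-14; μ^(3)=-41

((0, 0, 4); (0, 3, 0); (2, 0, 0))


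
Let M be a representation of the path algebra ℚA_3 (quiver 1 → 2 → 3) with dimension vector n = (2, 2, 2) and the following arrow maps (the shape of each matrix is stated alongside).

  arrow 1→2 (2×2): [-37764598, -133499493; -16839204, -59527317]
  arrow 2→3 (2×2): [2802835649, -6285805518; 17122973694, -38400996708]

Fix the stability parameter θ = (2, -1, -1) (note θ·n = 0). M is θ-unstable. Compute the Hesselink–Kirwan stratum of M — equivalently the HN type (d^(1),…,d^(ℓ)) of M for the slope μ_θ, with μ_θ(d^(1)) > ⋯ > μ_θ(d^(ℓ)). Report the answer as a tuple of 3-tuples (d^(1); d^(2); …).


Via rank(M_{q-1}∘⋯∘M_p): M ≅ I[1,2], I[1,3], I[3,3].
μ_θ-semistable layers: μ^(1)=1/2; μ^(2)=0; μ^(3)=-1

((1, 1, 0); (1, 1, 1); (0, 0, 1))


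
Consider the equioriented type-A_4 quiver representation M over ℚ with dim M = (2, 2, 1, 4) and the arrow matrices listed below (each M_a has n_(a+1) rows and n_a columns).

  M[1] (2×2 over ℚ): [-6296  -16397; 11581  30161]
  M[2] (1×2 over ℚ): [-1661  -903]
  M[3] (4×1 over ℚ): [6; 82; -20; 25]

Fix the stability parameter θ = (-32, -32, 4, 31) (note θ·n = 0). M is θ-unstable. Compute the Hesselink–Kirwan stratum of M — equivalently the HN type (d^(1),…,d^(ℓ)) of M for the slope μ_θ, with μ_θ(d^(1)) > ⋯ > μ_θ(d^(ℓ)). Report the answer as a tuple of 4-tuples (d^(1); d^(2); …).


Barcode: M ≅ I[1,2], I[1,4], I[4,4]^3. HN layers by μ_θ (3 steps, strictly decreasing):
  μ^(1)=31; μ^(2)=4; μ^(3)=-32

((0, 0, 0, 4); (0, 0, 1, 0); (2, 2, 0, 0))


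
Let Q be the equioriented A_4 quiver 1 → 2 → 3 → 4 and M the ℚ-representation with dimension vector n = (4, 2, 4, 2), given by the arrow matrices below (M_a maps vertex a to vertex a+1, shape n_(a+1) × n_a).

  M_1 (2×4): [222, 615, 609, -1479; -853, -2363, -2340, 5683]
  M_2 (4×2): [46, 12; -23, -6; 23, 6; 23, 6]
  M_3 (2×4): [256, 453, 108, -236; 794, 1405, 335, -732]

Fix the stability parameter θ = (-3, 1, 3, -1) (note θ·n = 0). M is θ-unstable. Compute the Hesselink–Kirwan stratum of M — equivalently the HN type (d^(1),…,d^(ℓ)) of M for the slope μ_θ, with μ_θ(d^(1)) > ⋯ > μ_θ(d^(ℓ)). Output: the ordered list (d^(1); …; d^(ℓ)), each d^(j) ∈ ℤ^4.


Via rank(M_{q-1}∘⋯∘M_p): M ≅ I[1,1]^2, I[1,2], I[1,4], I[3,3]^2, I[3,4].
μ_θ-semistable layers: μ^(1)=3; μ^(2)=1; μ^(3)=-3

((0, 0, 2, 0); (0, 2, 2, 2); (4, 0, 0, 0))


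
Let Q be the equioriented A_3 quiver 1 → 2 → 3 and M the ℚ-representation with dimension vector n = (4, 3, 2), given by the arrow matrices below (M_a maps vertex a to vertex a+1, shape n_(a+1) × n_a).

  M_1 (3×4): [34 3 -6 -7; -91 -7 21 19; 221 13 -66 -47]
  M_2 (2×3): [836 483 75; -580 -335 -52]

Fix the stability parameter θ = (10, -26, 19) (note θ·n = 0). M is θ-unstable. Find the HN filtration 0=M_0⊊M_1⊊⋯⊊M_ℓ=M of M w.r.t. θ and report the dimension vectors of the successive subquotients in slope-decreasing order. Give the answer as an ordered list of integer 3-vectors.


Barcode: M ≅ I[1,1], I[1,2], I[1,3]^2. HN layers by μ_θ (3 steps, strictly decreasing):
  μ^(1)=19; μ^(2)=10; μ^(3)=-8

((0, 0, 2); (1, 0, 0); (3, 3, 0))


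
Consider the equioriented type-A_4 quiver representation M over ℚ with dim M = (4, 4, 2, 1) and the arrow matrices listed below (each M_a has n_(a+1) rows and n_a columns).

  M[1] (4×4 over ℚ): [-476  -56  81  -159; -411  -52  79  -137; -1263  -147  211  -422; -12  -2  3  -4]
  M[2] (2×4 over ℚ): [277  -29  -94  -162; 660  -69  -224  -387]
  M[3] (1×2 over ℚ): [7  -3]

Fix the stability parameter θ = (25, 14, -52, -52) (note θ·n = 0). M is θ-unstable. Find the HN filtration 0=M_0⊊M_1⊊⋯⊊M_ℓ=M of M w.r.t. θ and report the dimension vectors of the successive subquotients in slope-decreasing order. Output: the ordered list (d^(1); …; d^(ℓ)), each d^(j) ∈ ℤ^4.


Interval decomposition of M: I[1,2]^2, I[1,3], I[1,4].
HN type (ℓ=3): μ^(1)=39/2; μ^(2)=-13/3; μ^(3)=-65/4

((2, 2, 0, 0); (1, 1, 1, 0); (1, 1, 1, 1))


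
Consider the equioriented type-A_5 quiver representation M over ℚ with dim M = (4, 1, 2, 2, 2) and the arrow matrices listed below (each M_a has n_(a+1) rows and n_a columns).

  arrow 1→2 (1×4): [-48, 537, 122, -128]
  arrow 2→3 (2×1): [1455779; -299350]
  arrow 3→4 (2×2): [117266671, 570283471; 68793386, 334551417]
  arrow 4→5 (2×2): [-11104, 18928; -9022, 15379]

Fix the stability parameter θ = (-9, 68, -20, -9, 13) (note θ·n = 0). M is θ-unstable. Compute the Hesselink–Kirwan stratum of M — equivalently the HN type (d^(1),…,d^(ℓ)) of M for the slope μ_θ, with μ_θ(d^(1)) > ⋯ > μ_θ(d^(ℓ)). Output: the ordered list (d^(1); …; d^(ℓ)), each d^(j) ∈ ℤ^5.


Via rank(M_{q-1}∘⋯∘M_p): M ≅ I[1,1]^3, I[1,5], I[3,4], I[5,5].
μ_θ-semistable layers: μ^(1)=13; μ^(2)=-9; μ^(3)=-20

((0, 1, 1, 1, 2); (4, 0, 0, 1, 0); (0, 0, 1, 0, 0))


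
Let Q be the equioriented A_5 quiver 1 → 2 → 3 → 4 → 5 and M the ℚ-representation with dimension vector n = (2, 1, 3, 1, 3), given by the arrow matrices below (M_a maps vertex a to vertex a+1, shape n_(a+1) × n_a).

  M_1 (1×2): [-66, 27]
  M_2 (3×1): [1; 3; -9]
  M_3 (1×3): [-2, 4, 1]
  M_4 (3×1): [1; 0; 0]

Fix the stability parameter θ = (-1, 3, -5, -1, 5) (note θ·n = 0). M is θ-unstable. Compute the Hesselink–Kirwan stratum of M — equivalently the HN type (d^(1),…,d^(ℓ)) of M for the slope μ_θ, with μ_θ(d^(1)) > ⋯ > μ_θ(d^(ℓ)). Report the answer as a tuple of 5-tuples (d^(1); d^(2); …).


Interval decomposition of M: I[1,1], I[1,5], I[3,3]^2, I[5,5]^2.
HN type (ℓ=3): μ^(1)=5; μ^(2)=-1; μ^(3)=-5

((0, 0, 0, 0, 3); (2, 1, 1, 1, 0); (0, 0, 2, 0, 0))


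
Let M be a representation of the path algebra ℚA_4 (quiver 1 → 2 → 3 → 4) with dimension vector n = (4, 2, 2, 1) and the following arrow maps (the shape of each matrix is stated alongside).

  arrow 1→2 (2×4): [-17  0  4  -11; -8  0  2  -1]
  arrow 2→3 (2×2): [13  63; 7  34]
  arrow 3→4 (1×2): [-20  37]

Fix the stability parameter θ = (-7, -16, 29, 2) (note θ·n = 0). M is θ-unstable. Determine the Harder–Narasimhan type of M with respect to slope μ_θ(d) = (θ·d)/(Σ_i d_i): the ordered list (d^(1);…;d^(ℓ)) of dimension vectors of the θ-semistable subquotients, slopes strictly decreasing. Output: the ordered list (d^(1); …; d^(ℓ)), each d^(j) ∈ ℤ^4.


Barcode: M ≅ I[1,1]^2, I[1,3], I[1,4]. HN layers by μ_θ (4 steps, strictly decreasing):
  μ^(1)=29; μ^(2)=31/2; μ^(3)=-7; μ^(4)=-23/2

((0, 0, 1, 0); (0, 0, 1, 1); (2, 0, 0, 0); (2, 2, 0, 0))


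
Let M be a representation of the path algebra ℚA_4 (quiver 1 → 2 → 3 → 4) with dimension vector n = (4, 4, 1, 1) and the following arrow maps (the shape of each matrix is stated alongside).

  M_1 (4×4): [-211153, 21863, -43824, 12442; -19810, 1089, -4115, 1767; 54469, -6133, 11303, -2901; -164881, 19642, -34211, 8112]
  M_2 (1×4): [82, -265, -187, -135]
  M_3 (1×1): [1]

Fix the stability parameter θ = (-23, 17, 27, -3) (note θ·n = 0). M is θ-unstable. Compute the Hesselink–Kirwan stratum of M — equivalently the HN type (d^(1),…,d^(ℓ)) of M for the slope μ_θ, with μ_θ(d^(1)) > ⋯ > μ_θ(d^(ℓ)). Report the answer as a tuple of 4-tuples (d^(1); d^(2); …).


Interval decomposition of M: I[1,2]^3, I[1,4].
HN type (ℓ=3): μ^(1)=17; μ^(2)=41/3; μ^(3)=-23

((0, 3, 0, 0); (0, 1, 1, 1); (4, 0, 0, 0))


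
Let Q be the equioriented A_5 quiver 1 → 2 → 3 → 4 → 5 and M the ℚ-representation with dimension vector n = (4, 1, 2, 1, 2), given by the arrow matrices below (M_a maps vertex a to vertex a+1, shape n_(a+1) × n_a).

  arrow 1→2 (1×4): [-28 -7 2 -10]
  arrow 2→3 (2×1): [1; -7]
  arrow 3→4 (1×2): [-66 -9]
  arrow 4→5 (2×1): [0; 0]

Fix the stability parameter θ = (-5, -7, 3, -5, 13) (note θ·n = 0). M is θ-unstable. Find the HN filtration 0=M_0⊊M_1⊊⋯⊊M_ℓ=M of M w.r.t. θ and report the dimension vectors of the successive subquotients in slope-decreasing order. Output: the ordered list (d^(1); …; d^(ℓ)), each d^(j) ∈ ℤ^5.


Via rank(M_{q-1}∘⋯∘M_p): M ≅ I[1,1]^3, I[1,4], I[3,3], I[5,5]^2.
μ_θ-semistable layers: μ^(1)=13; μ^(2)=3; μ^(3)=-1; μ^(4)=-5; μ^(5)=-6

((0, 0, 0, 0, 2); (0, 0, 1, 0, 0); (0, 0, 1, 1, 0); (3, 0, 0, 0, 0); (1, 1, 0, 0, 0))


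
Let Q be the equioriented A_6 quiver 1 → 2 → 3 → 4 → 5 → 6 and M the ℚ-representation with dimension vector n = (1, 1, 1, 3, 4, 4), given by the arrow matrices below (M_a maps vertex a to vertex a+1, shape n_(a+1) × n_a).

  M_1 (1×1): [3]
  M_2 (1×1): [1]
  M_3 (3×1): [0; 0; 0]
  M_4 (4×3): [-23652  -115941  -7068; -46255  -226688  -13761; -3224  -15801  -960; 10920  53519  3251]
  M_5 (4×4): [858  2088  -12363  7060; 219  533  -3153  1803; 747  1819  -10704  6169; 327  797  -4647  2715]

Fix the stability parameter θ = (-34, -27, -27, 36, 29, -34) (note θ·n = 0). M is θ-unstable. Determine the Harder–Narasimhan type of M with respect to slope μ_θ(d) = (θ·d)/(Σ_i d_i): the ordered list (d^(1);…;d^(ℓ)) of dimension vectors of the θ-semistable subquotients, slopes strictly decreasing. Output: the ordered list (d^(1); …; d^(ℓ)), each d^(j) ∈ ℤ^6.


Interval decomposition of M: I[1,3], I[4,5], I[4,6]^2, I[5,5], I[6,6]^2.
HN type (ℓ=5): μ^(1)=65/2; μ^(2)=29; μ^(3)=31/3; μ^(4)=-27; μ^(5)=-34

((0, 0, 0, 1, 1, 0); (0, 0, 0, 0, 1, 0); (0, 0, 0, 2, 2, 2); (0, 1, 1, 0, 0, 0); (1, 0, 0, 0, 0, 2))


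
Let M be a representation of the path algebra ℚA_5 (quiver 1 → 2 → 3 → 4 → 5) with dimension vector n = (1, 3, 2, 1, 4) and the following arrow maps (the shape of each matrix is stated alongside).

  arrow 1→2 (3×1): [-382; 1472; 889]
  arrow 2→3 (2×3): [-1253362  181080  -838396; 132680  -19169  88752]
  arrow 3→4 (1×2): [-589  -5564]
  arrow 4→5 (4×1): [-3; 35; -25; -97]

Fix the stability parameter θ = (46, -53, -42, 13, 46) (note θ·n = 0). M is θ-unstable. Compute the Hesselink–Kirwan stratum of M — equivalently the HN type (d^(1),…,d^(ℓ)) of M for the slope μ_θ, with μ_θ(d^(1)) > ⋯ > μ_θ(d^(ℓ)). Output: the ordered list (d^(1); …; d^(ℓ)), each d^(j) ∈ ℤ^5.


Interval decomposition of M: I[1,2], I[2,3], I[2,5], I[5,5]^3.
HN type (ℓ=5): μ^(1)=46; μ^(2)=13; μ^(3)=-7/2; μ^(4)=-42; μ^(5)=-53

((0, 0, 0, 0, 4); (0, 0, 0, 1, 0); (1, 1, 0, 0, 0); (0, 0, 2, 0, 0); (0, 2, 0, 0, 0))


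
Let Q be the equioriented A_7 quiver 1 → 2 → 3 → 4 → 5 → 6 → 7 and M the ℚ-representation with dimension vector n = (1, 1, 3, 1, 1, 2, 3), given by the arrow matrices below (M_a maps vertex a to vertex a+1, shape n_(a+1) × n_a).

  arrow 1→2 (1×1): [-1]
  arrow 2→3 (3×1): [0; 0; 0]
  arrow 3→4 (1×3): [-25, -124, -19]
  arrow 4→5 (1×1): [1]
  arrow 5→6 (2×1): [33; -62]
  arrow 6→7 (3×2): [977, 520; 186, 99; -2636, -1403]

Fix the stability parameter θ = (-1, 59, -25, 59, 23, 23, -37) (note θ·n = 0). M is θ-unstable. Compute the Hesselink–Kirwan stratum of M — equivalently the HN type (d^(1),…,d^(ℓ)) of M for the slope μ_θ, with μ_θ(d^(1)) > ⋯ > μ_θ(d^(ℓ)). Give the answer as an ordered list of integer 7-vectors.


Interval decomposition of M: I[1,2], I[3,3]^2, I[3,7], I[6,7], I[7,7].
HN type (ℓ=6): μ^(1)=59; μ^(2)=17; μ^(3)=-1; μ^(4)=-7; μ^(5)=-25; μ^(6)=-37

((0, 1, 0, 0, 0, 0, 0); (0, 0, 0, 1, 1, 1, 1); (1, 0, 0, 0, 0, 0, 0); (0, 0, 0, 0, 0, 1, 1); (0, 0, 3, 0, 0, 0, 0); (0, 0, 0, 0, 0, 0, 1))


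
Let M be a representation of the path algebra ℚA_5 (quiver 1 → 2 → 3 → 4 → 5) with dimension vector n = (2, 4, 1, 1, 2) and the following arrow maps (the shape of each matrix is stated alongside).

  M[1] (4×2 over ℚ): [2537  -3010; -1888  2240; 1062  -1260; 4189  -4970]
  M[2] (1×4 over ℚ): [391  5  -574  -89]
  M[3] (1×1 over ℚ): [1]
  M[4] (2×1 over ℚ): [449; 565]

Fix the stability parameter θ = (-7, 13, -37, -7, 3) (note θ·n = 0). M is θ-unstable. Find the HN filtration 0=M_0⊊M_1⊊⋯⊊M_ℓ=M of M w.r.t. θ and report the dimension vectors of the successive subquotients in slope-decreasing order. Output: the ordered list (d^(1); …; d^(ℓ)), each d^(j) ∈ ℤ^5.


Barcode: M ≅ I[1,1], I[1,5], I[2,2]^3, I[5,5]. HN layers by μ_θ (4 steps, strictly decreasing):
  μ^(1)=13; μ^(2)=3; μ^(3)=-7; μ^(4)=-31/3

((0, 3, 0, 0, 0); (0, 0, 0, 0, 2); (1, 0, 0, 1, 0); (1, 1, 1, 0, 0))


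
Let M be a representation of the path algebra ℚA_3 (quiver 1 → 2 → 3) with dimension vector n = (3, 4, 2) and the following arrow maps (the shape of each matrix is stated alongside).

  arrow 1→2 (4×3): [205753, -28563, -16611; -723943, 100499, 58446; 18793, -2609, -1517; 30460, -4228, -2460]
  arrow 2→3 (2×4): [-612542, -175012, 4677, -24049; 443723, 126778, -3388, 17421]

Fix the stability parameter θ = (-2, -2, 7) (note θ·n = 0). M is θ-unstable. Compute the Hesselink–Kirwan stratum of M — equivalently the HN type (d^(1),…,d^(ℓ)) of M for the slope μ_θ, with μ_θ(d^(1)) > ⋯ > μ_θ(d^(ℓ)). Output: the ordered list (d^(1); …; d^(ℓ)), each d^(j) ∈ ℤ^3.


Barcode: M ≅ I[1,2], I[1,3]^2, I[2,2]. HN layers by μ_θ (2 steps, strictly decreasing):
  μ^(1)=7; μ^(2)=-2

((0, 0, 2); (3, 4, 0))


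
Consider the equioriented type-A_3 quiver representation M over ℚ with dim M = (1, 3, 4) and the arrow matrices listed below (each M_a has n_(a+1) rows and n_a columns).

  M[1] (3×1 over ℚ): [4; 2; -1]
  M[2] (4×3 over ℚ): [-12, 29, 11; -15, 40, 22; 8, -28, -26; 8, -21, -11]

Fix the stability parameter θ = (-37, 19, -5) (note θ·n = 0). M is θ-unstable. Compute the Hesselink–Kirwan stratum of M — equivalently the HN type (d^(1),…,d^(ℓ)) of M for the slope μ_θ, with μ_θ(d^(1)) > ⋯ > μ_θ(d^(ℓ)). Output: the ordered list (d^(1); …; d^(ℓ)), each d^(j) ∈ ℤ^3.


Barcode: M ≅ I[1,3], I[2,3]^2, I[3,3]. HN layers by μ_θ (3 steps, strictly decreasing):
  μ^(1)=7; μ^(2)=-5; μ^(3)=-37

((0, 3, 3); (0, 0, 1); (1, 0, 0))


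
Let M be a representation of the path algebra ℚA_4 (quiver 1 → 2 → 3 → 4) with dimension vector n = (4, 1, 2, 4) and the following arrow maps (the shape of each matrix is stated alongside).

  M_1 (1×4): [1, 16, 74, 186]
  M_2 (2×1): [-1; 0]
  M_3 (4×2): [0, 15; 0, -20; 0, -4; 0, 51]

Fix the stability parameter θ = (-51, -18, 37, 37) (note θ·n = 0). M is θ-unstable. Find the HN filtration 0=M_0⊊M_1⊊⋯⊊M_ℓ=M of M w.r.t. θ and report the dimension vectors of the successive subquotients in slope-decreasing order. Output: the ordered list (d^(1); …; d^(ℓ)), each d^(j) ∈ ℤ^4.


Via rank(M_{q-1}∘⋯∘M_p): M ≅ I[1,1]^3, I[1,3], I[3,4], I[4,4]^3.
μ_θ-semistable layers: μ^(1)=37; μ^(2)=-18; μ^(3)=-51

((0, 0, 2, 4); (0, 1, 0, 0); (4, 0, 0, 0))


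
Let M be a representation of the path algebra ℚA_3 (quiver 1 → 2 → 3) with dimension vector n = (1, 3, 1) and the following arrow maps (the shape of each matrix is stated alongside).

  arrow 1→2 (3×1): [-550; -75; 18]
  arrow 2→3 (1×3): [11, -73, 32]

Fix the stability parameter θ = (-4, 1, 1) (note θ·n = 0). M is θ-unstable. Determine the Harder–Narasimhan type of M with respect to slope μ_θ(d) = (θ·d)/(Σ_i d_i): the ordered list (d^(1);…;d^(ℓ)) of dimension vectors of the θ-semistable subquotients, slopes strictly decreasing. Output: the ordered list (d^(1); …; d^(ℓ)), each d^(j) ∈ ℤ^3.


Via rank(M_{q-1}∘⋯∘M_p): M ≅ I[1,3], I[2,2]^2.
μ_θ-semistable layers: μ^(1)=1; μ^(2)=-4

((0, 3, 1); (1, 0, 0))


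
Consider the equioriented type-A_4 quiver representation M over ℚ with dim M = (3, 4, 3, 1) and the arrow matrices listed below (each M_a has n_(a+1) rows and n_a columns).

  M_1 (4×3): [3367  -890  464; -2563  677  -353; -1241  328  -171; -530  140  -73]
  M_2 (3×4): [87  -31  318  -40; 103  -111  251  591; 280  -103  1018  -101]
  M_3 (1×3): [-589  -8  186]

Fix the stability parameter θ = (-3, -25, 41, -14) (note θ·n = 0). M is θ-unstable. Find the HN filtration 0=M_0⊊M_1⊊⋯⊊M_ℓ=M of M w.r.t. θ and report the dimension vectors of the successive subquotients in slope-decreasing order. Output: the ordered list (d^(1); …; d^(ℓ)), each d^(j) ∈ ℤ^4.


Barcode: M ≅ I[1,3]^2, I[1,4], I[2,2]. HN layers by μ_θ (4 steps, strictly decreasing):
  μ^(1)=41; μ^(2)=27/2; μ^(3)=-14; μ^(4)=-25

((0, 0, 2, 0); (0, 0, 1, 1); (3, 3, 0, 0); (0, 1, 0, 0))


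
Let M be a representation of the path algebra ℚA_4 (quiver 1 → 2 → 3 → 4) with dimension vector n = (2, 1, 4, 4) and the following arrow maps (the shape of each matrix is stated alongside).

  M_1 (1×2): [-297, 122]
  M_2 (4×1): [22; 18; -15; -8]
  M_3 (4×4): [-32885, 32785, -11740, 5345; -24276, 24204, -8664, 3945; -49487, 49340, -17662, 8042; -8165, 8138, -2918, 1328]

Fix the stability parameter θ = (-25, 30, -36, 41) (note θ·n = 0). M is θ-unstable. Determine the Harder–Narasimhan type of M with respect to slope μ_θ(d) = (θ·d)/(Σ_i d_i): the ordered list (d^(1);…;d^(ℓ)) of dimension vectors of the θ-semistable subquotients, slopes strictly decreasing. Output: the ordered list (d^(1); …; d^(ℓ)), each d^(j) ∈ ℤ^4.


Barcode: M ≅ I[1,1], I[1,3], I[3,4]^3, I[4,4]. HN layers by μ_θ (4 steps, strictly decreasing):
  μ^(1)=41; μ^(2)=-3; μ^(3)=-25; μ^(4)=-36

((0, 0, 0, 4); (0, 1, 1, 0); (2, 0, 0, 0); (0, 0, 3, 0))


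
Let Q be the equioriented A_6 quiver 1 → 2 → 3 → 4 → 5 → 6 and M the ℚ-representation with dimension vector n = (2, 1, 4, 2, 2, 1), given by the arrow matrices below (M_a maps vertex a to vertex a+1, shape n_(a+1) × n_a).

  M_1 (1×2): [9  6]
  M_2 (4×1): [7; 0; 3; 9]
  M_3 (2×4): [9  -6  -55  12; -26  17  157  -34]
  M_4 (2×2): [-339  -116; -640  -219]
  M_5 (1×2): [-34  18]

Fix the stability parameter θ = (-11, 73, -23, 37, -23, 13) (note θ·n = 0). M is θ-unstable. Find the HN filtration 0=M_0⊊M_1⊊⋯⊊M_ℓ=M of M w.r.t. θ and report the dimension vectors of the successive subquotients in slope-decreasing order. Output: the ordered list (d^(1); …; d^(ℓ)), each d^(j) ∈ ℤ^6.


Via rank(M_{q-1}∘⋯∘M_p): M ≅ I[1,1], I[1,6], I[3,3]^2, I[3,5].
μ_θ-semistable layers: μ^(1)=77/5; μ^(2)=7; μ^(3)=-11; μ^(4)=-23

((0, 1, 1, 1, 1, 1); (0, 0, 0, 1, 1, 0); (2, 0, 0, 0, 0, 0); (0, 0, 3, 0, 0, 0))


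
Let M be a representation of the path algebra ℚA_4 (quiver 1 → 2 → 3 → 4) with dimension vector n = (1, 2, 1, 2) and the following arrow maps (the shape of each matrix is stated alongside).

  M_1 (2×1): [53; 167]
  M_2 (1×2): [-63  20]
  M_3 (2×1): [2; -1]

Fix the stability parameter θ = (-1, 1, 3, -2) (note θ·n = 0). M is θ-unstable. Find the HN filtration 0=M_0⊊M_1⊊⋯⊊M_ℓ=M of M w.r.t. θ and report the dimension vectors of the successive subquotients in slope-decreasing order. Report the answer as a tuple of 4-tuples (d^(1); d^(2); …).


Barcode: M ≅ I[1,4], I[2,2], I[4,4]. HN layers by μ_θ (4 steps, strictly decreasing):
  μ^(1)=1; μ^(2)=2/3; μ^(3)=-1; μ^(4)=-2

((0, 1, 0, 0); (0, 1, 1, 1); (1, 0, 0, 0); (0, 0, 0, 1))


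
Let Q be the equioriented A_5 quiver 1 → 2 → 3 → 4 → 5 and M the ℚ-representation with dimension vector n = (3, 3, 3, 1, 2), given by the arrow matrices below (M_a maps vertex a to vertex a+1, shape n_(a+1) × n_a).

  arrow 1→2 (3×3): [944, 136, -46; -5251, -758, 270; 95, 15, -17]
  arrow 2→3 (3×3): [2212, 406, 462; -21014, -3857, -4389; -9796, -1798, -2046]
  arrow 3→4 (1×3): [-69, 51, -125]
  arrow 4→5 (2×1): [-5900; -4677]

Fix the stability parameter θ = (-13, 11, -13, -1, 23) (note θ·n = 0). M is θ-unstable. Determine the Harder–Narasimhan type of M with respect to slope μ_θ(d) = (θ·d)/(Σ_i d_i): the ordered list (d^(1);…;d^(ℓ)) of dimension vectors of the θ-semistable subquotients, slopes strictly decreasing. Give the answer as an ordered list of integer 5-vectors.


Interval decomposition of M: I[1,2]^2, I[1,5], I[3,3]^2, I[5,5].
HN type (ℓ=4): μ^(1)=23; μ^(2)=11; μ^(3)=-1; μ^(4)=-13

((0, 0, 0, 0, 2); (0, 2, 0, 0, 0); (0, 1, 1, 1, 0); (3, 0, 2, 0, 0))


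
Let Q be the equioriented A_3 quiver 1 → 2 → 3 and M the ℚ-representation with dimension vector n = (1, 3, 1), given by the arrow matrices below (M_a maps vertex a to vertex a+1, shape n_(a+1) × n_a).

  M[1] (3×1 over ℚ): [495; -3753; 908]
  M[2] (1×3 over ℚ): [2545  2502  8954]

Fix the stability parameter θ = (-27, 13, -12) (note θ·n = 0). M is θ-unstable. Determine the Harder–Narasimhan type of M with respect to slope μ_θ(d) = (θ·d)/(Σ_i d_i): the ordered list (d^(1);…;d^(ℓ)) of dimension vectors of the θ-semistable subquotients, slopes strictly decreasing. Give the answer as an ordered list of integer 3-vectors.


Via rank(M_{q-1}∘⋯∘M_p): M ≅ I[1,3], I[2,2]^2.
μ_θ-semistable layers: μ^(1)=13; μ^(2)=1/2; μ^(3)=-27

((0, 2, 0); (0, 1, 1); (1, 0, 0))


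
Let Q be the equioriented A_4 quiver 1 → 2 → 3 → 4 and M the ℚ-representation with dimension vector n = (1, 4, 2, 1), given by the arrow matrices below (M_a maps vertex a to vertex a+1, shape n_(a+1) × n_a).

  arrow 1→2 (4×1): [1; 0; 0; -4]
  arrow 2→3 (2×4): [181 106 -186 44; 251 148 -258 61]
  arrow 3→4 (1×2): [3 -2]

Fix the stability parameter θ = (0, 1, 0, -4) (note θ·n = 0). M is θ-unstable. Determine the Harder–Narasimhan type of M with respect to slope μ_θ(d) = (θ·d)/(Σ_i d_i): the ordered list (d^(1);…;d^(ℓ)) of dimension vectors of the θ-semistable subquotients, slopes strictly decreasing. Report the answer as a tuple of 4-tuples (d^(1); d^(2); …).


Interval decomposition of M: I[1,4], I[2,2]^2, I[2,3].
HN type (ℓ=3): μ^(1)=1; μ^(2)=1/2; μ^(3)=-3/4

((0, 2, 0, 0); (0, 1, 1, 0); (1, 1, 1, 1))


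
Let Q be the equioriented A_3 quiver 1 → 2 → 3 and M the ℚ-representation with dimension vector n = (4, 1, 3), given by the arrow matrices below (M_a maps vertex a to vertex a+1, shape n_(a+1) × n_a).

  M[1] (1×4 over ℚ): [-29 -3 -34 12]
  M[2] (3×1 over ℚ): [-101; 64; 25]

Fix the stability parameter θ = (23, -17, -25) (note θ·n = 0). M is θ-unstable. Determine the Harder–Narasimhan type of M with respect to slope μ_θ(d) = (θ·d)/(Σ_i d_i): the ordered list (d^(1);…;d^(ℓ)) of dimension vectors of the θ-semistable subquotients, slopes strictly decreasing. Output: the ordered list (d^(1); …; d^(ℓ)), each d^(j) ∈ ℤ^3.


Interval decomposition of M: I[1,1]^3, I[1,3], I[3,3]^2.
HN type (ℓ=3): μ^(1)=23; μ^(2)=-19/3; μ^(3)=-25

((3, 0, 0); (1, 1, 1); (0, 0, 2))


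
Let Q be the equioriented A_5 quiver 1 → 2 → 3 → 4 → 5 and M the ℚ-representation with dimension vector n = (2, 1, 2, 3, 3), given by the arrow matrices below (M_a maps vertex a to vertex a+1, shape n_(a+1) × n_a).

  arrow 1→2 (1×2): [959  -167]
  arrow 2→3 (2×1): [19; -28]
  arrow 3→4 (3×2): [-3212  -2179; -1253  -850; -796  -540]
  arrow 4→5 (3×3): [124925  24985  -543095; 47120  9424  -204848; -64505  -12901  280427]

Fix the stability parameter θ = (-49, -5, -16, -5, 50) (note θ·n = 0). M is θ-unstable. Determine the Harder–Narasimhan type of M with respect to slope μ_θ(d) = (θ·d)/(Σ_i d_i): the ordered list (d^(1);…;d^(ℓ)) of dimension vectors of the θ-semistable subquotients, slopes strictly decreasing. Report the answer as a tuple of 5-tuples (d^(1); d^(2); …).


Barcode: M ≅ I[1,1], I[1,5], I[3,4], I[4,4], I[5,5]^2. HN layers by μ_θ (5 steps, strictly decreasing):
  μ^(1)=50; μ^(2)=-5; μ^(3)=-21/2; μ^(4)=-16; μ^(5)=-49

((0, 0, 0, 0, 3); (0, 0, 0, 3, 0); (0, 1, 1, 0, 0); (0, 0, 1, 0, 0); (2, 0, 0, 0, 0))


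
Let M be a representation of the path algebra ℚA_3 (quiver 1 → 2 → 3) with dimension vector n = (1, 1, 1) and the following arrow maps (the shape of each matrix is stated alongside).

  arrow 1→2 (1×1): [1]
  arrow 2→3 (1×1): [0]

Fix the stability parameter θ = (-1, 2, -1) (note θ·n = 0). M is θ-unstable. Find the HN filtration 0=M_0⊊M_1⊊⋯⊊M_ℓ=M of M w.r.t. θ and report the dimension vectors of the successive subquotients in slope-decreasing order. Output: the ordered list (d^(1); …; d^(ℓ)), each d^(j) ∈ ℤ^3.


Via rank(M_{q-1}∘⋯∘M_p): M ≅ I[1,2], I[3,3].
μ_θ-semistable layers: μ^(1)=2; μ^(2)=-1

((0, 1, 0); (1, 0, 1))


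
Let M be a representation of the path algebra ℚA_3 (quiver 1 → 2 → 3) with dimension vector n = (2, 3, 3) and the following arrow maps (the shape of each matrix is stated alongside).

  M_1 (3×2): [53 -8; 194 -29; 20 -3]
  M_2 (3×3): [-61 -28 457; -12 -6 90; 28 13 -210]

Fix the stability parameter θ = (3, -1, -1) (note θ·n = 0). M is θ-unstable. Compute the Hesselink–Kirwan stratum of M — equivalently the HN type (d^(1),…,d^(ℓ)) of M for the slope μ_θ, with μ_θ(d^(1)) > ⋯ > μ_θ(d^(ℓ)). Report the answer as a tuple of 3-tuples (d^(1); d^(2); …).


Via rank(M_{q-1}∘⋯∘M_p): M ≅ I[1,3]^2, I[2,3].
μ_θ-semistable layers: μ^(1)=1/3; μ^(2)=-1

((2, 2, 2); (0, 1, 1))


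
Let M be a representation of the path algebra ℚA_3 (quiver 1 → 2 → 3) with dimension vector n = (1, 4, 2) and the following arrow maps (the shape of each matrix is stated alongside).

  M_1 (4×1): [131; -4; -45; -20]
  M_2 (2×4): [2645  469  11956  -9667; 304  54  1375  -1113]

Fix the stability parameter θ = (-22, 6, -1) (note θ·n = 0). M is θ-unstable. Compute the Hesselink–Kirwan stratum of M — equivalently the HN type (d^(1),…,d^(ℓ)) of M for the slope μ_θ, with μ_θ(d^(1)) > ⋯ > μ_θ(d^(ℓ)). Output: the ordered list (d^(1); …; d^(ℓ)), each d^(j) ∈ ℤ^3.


Via rank(M_{q-1}∘⋯∘M_p): M ≅ I[1,3], I[2,2]^2, I[2,3].
μ_θ-semistable layers: μ^(1)=6; μ^(2)=5/2; μ^(3)=-22

((0, 2, 0); (0, 2, 2); (1, 0, 0))


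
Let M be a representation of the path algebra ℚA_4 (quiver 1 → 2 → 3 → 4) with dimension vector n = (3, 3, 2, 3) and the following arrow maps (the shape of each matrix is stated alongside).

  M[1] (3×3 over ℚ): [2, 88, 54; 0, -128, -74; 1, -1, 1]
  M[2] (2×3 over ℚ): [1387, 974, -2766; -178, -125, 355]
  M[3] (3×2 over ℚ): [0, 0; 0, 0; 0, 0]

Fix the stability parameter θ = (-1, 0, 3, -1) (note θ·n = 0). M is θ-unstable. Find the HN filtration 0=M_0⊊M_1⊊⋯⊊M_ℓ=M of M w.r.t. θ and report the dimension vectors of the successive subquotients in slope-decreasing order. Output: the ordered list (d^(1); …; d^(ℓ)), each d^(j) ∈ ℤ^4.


Via rank(M_{q-1}∘⋯∘M_p): M ≅ I[1,2], I[1,3]^2, I[4,4]^3.
μ_θ-semistable layers: μ^(1)=3; μ^(2)=0; μ^(3)=-1

((0, 0, 2, 0); (0, 3, 0, 0); (3, 0, 0, 3))


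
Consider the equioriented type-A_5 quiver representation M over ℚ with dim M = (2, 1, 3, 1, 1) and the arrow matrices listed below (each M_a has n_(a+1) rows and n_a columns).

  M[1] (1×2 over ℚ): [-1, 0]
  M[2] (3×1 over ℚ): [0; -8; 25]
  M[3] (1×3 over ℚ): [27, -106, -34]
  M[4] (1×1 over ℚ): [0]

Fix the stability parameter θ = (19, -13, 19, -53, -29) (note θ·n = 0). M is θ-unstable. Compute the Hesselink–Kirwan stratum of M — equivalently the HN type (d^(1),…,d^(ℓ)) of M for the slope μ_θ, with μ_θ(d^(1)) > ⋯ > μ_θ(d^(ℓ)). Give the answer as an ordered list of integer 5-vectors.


Barcode: M ≅ I[1,1], I[1,4], I[3,3]^2, I[5,5]. HN layers by μ_θ (3 steps, strictly decreasing):
  μ^(1)=19; μ^(2)=-7; μ^(3)=-29

((1, 0, 2, 0, 0); (1, 1, 1, 1, 0); (0, 0, 0, 0, 1))


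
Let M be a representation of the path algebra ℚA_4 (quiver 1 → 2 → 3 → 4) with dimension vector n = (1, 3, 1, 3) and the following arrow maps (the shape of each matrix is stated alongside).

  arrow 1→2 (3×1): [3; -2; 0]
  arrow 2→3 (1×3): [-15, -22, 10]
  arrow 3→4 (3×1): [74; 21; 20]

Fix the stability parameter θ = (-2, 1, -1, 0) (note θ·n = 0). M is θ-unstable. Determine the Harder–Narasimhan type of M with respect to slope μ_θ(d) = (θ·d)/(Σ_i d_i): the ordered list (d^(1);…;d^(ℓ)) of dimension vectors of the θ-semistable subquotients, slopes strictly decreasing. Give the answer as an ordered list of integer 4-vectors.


Via rank(M_{q-1}∘⋯∘M_p): M ≅ I[1,4], I[2,2]^2, I[4,4]^2.
μ_θ-semistable layers: μ^(1)=1; μ^(2)=0; μ^(3)=-2

((0, 2, 0, 0); (0, 1, 1, 3); (1, 0, 0, 0))


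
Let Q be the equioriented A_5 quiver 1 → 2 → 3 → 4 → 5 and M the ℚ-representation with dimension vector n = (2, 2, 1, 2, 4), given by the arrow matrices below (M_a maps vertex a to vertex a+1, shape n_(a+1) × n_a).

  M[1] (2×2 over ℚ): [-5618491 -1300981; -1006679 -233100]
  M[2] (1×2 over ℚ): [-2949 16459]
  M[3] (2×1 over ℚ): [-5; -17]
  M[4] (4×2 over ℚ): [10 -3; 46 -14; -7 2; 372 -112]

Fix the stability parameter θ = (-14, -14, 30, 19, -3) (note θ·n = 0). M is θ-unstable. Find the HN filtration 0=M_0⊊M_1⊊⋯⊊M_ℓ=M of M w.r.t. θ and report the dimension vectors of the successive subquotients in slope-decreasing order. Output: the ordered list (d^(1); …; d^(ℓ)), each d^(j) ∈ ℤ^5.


Via rank(M_{q-1}∘⋯∘M_p): M ≅ I[1,2], I[1,5], I[4,5], I[5,5]^2.
μ_θ-semistable layers: μ^(1)=46/3; μ^(2)=8; μ^(3)=-3; μ^(4)=-14

((0, 0, 1, 1, 1); (0, 0, 0, 1, 1); (0, 0, 0, 0, 2); (2, 2, 0, 0, 0))


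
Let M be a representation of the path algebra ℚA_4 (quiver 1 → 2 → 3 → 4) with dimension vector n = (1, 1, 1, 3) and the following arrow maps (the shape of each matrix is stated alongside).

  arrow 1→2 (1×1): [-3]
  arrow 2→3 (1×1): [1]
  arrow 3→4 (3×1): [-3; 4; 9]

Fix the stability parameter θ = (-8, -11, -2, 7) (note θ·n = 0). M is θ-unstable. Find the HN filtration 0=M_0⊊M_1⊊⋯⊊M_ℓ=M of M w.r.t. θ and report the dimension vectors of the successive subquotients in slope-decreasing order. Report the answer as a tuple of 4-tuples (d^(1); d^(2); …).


Barcode: M ≅ I[1,4], I[4,4]^2. HN layers by μ_θ (3 steps, strictly decreasing):
  μ^(1)=7; μ^(2)=-2; μ^(3)=-19/2

((0, 0, 0, 3); (0, 0, 1, 0); (1, 1, 0, 0))


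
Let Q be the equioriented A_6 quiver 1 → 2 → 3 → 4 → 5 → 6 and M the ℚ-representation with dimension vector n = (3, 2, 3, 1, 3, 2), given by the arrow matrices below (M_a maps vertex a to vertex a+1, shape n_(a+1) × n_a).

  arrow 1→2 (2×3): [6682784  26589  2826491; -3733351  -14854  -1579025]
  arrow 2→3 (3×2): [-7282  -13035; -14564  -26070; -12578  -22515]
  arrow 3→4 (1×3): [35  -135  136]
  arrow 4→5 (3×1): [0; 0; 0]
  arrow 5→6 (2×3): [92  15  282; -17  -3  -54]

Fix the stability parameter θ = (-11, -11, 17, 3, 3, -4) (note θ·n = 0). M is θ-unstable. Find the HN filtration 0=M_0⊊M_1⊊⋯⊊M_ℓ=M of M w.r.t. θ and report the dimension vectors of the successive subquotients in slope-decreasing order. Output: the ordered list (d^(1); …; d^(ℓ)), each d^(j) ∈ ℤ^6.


Via rank(M_{q-1}∘⋯∘M_p): M ≅ I[1,1], I[1,2], I[1,4], I[3,3]^2, I[5,5], I[5,6]^2.
μ_θ-semistable layers: μ^(1)=17; μ^(2)=10; μ^(3)=3; μ^(4)=-1/2; μ^(5)=-11

((0, 0, 2, 0, 0, 0); (0, 0, 1, 1, 0, 0); (0, 0, 0, 0, 1, 0); (0, 0, 0, 0, 2, 2); (3, 2, 0, 0, 0, 0))


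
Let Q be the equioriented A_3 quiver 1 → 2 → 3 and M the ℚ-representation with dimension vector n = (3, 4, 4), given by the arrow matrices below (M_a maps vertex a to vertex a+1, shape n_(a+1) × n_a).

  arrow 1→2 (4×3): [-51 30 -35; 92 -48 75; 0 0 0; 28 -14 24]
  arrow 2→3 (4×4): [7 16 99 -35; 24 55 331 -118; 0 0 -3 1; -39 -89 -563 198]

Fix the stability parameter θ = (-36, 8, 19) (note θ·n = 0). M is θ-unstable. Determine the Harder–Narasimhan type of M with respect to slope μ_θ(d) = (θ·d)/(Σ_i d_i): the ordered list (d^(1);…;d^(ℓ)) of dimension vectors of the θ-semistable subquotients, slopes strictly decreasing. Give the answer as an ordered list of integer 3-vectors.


Via rank(M_{q-1}∘⋯∘M_p): M ≅ I[1,3]^3, I[2,2], I[3,3].
μ_θ-semistable layers: μ^(1)=19; μ^(2)=8; μ^(3)=-36

((0, 0, 4); (0, 4, 0); (3, 0, 0))


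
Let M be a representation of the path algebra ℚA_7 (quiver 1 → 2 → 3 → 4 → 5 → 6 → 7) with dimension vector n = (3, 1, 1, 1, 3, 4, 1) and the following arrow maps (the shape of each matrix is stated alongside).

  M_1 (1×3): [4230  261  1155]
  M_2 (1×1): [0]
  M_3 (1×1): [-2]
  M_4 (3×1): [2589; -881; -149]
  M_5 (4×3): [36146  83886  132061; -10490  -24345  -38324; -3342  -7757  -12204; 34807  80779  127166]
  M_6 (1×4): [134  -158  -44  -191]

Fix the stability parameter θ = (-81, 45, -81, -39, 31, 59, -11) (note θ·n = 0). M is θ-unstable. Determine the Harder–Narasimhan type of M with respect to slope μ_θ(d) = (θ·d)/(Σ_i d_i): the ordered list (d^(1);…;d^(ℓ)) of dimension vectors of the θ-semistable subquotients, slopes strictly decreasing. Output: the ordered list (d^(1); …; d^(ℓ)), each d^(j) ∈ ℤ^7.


Barcode: M ≅ I[1,1]^2, I[1,2], I[3,7], I[5,6]^2, I[6,6]. HN layers by μ_θ (6 steps, strictly decreasing):
  μ^(1)=59; μ^(2)=45; μ^(3)=31; μ^(4)=79/3; μ^(5)=-39; μ^(6)=-81

((0, 0, 0, 0, 0, 3, 0); (0, 1, 0, 0, 0, 0, 0); (0, 0, 0, 0, 2, 0, 0); (0, 0, 0, 0, 1, 1, 1); (0, 0, 0, 1, 0, 0, 0); (3, 0, 1, 0, 0, 0, 0))


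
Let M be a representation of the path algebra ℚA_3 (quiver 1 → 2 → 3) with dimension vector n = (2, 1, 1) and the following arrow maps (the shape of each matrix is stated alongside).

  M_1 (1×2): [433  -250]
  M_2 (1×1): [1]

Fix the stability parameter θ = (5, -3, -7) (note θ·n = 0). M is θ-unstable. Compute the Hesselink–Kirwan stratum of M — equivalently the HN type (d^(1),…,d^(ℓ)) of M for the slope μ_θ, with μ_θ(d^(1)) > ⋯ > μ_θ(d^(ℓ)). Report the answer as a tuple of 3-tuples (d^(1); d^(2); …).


Via rank(M_{q-1}∘⋯∘M_p): M ≅ I[1,1], I[1,3].
μ_θ-semistable layers: μ^(1)=5; μ^(2)=-5/3

((1, 0, 0); (1, 1, 1))
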